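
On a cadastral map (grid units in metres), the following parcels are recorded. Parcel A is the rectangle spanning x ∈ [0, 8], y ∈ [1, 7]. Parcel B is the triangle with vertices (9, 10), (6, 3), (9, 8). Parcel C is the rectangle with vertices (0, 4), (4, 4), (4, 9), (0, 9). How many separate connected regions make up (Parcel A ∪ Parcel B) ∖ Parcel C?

(Parcel A ∪ Parcel B) ∖ Parcel C is a single connected region.

1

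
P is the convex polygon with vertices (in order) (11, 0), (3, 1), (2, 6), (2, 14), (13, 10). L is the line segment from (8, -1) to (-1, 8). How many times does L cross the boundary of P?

2

The segment meets the boundary at (2.25,4.75), (6.429,0.571).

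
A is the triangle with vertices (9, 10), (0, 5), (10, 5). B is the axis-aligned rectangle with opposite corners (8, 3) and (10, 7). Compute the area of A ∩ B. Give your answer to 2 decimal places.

The intersection is the polygon with vertices (8,5), (8,7), (9.6,7), (10,5).
By the shoelace formula its area is 3.60.

3.60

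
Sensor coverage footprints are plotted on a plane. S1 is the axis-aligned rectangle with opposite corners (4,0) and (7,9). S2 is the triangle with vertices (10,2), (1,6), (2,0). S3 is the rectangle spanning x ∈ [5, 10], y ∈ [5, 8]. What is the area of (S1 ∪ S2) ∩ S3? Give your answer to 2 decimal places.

6.00

The region (S1 ∪ S2) ∩ S3 is the polygon with vertices (7,5), (5,5), (5,8), (7,8).
By the shoelace formula its area is 6.00.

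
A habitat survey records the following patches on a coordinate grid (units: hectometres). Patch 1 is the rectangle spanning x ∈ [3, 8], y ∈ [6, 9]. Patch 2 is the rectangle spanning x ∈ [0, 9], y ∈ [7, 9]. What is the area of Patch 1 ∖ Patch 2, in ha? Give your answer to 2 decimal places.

5.00

|Patch 1∩Patch 2|: x∈[3,8], y∈[7,9] → 5·2 = 10.
|Patch 1| = 15.
|Patch 1 ∖ Patch 2| = |Patch 1| − |Patch 1∩Patch 2| = 15 − 10 = 5.00.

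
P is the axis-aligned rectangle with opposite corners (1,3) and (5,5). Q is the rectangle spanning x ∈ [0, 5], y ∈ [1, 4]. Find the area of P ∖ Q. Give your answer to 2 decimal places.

4.00

|P∩Q|: x∈[1,5], y∈[3,4] → 4·1 = 4.
|P| = 8.
|P ∖ Q| = |P| − |P∩Q| = 8 − 4 = 4.00.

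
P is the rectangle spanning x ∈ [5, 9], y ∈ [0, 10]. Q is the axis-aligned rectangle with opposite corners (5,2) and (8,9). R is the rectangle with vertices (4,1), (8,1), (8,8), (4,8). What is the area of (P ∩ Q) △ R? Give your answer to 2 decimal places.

13.00

|P ∩ Q| = 21.
|(P ∩ Q) ∩ R| = 18.
|(P ∩ Q) △ R| = 21 + 28 − 36 = 13.00.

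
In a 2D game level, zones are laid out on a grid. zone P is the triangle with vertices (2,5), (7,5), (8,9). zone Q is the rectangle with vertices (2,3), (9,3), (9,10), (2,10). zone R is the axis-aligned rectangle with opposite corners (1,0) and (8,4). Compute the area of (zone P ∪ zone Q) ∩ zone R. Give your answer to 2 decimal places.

6.00

The region (zone P ∪ zone Q) ∩ zone R is the polygon with vertices (2,3), (2,4), (8,4), (8,3).
By the shoelace formula its area is 6.00.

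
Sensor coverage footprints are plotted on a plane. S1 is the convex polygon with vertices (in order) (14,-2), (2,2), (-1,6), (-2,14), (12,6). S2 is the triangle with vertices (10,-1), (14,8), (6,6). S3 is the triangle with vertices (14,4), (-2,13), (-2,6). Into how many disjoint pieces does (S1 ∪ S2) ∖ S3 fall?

(S1 ∪ S2) ∖ S3 splits into 2 disjoint pieces (area 57.4845, area 17.9579).

2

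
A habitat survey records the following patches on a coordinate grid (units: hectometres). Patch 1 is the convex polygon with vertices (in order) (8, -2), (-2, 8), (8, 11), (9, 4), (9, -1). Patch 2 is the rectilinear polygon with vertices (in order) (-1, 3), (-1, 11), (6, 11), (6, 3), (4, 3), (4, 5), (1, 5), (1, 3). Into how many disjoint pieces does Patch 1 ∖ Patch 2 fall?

2

Patch 1 ∖ Patch 2 splits into 2 disjoint pieces (area 40.9, area 0.65).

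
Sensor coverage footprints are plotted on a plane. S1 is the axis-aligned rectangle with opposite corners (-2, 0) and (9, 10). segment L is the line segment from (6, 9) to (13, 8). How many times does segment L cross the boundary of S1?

The segment meets the boundary at (9,8.571).

1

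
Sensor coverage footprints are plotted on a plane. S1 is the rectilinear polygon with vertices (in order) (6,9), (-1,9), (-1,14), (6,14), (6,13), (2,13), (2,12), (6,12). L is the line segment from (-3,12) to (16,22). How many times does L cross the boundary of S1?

2

The segment meets the boundary at (0.8,14), (-1,13.053).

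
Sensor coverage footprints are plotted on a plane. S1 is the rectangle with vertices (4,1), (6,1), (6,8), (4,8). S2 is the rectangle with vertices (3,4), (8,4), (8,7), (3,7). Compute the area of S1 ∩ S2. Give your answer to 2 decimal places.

6.00

|S1∩S2|: x∈[4,6], y∈[4,7] → 2·3 = 6.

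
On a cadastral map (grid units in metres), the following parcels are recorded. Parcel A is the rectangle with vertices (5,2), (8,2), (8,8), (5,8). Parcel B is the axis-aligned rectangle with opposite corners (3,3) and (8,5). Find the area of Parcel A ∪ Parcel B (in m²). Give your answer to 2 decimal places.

By inclusion–exclusion:
Individual areas: |Parcel A| = 18, |Parcel B| = 10.
|Parcel A∩Parcel B|: x∈[5,8], y∈[3,5] → 3·2 = 6.
|Parcel A ∪ Parcel B| = 28 − 6 = 22.00.

22.00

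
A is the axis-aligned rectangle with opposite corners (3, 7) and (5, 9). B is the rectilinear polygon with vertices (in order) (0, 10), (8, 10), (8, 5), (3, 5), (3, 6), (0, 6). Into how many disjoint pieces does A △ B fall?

A △ B is a single connected region.

1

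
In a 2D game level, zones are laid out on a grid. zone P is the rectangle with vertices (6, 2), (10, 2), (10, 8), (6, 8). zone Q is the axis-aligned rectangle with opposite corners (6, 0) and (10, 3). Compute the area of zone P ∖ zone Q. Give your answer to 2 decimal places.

|zone P∩zone Q|: x∈[6,10], y∈[2,3] → 4·1 = 4.
|zone P| = 24.
|zone P ∖ zone Q| = |zone P| − |zone P∩zone Q| = 24 − 4 = 20.00.

20.00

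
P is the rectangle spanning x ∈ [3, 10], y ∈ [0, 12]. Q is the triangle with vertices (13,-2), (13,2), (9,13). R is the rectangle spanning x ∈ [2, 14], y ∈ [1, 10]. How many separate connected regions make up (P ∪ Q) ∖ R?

3

(P ∪ Q) ∖ R splits into 3 disjoint pieces (area 7, area 14.0598, area 1.2).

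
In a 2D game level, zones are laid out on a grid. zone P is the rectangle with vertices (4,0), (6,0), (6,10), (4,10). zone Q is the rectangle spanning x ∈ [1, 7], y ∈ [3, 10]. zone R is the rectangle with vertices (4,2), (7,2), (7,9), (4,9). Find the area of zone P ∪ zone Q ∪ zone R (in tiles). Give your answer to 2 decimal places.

49.00

By inclusion–exclusion:
Individual areas: |zone P| = 20, |zone Q| = 42, |zone R| = 21.
|zone P∩zone Q|: x∈[4,6], y∈[3,10] → 2·7 = 14.
|zone P∩zone R|: x∈[4,6], y∈[2,9] → 2·7 = 14.
|zone Q∩zone R|: x∈[4,7], y∈[3,9] → 3·6 = 18.
|zone P∩zone Q∩zone R| = 12.
|zone P ∪ zone Q ∪ zone R| = 83 − 46 + 12 = 49.00.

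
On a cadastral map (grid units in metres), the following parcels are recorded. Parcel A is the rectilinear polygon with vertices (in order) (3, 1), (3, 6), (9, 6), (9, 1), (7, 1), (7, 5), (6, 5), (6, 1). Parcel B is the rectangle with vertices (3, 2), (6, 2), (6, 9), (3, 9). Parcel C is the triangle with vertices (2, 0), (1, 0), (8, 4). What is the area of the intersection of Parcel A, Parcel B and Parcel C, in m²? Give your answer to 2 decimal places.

The intersection is the polygon with vertices (6,2.667), (5,2), (4.5,2), (6,2.857).
By the shoelace formula its area is 0.31.

0.31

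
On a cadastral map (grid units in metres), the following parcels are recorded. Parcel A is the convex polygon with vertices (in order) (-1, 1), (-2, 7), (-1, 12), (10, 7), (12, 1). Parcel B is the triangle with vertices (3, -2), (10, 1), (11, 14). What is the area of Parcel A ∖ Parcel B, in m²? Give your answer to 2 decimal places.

78.72

|Parcel A| = 105, |Parcel A∩Parcel B| = 26.2824.
|Parcel A ∖ Parcel B| = |Parcel A| − |Parcel A∩Parcel B| = 105 − 26.2824 = 78.72.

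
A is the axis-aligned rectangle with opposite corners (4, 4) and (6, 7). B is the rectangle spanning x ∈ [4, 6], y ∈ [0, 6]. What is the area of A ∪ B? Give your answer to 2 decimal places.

14.00

By inclusion–exclusion:
Individual areas: |A| = 6, |B| = 12.
|A∩B|: x∈[4,6], y∈[4,6] → 2·2 = 4.
|A ∪ B| = 18 − 4 = 14.00.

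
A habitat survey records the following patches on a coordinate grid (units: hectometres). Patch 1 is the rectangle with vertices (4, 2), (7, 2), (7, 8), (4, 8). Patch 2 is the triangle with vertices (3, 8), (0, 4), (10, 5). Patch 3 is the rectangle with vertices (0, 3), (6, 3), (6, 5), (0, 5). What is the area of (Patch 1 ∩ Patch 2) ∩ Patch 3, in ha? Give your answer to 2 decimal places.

The region (Patch 1 ∩ Patch 2) ∩ Patch 3 is the polygon with vertices (4,4.4), (4,5), (6,5), (6,4.6).
By the shoelace formula its area is 1.00.

1.00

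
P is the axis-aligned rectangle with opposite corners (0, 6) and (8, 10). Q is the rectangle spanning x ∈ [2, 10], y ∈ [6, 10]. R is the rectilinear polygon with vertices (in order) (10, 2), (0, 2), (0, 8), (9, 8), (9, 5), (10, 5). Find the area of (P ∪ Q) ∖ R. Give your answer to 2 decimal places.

|P ∪ Q| = 40.
|(P ∪ Q) ∩ R| = 18.
|(P ∪ Q) ∖ R| = 40 − 18 = 22.00.

22.00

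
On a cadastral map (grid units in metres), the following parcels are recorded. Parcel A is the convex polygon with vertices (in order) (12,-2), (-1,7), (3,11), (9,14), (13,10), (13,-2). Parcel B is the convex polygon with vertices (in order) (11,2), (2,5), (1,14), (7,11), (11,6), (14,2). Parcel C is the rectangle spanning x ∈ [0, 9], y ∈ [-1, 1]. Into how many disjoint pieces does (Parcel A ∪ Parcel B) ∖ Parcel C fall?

(Parcel A ∪ Parcel B) ∖ Parcel C is a single connected region.

1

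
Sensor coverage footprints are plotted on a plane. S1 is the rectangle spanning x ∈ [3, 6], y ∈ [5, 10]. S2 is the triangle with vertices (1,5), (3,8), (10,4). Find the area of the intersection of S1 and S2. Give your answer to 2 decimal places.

The intersection is the polygon with vertices (6,5), (3,5), (3,8), (6,6.286).
By the shoelace formula its area is 6.43.

6.43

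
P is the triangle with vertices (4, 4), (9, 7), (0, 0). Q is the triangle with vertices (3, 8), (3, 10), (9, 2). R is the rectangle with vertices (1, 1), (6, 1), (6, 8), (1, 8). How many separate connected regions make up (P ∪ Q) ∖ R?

(P ∪ Q) ∖ R splits into 3 disjoint pieces (area 1.5, area 2.0757, area 0.1429).

3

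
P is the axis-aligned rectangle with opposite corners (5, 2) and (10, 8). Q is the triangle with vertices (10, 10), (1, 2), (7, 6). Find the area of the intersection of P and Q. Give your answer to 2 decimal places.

3.47

The intersection is the polygon with vertices (8.5,8), (7,6), (5,4.667), (5,5.556), (7.75,8).
By the shoelace formula its area is 3.47.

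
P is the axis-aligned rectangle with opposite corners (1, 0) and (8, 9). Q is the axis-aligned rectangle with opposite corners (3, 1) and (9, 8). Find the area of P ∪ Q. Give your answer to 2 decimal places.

70.00

By inclusion–exclusion:
Individual areas: |P| = 63, |Q| = 42.
|P∩Q|: x∈[3,8], y∈[1,8] → 5·7 = 35.
|P ∪ Q| = 105 − 35 = 70.00.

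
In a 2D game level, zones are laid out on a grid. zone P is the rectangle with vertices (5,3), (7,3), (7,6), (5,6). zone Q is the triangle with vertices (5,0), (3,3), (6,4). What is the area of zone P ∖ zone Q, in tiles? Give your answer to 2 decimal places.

5.29

|zone P| = 6, |zone P∩zone Q| = 0.7083.
|zone P ∖ zone Q| = |zone P| − |zone P∩zone Q| = 6 − 0.7083 = 5.29.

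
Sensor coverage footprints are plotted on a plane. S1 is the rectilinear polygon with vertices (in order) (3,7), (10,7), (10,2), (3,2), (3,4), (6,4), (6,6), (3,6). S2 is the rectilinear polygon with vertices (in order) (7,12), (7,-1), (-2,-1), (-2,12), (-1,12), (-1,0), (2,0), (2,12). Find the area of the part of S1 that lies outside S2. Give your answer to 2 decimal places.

|S1| = 29, |S1∩S2| = 14.
|S1 ∖ S2| = |S1| − |S1∩S2| = 29 − 14 = 15.00.

15.00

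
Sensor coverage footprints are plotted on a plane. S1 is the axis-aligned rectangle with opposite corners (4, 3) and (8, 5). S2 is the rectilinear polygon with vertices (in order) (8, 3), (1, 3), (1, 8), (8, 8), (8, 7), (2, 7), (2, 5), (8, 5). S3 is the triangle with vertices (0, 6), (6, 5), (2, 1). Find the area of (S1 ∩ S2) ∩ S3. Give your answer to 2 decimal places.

The region (S1 ∩ S2) ∩ S3 is the polygon with vertices (4,5), (6,5), (4,3).
By the shoelace formula its area is 2.00.

2.00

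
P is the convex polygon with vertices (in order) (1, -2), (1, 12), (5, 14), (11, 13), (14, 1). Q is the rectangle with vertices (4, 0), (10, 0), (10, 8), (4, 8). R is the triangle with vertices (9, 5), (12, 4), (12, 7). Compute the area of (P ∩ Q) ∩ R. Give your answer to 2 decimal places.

The region (P ∩ Q) ∩ R is the polygon with vertices (10,4.667), (9,5), (10,5.667).
By the shoelace formula its area is 0.50.

0.50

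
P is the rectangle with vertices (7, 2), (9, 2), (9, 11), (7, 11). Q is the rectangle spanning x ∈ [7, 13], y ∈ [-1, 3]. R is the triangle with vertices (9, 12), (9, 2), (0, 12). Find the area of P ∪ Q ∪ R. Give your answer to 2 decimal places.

By inclusion–exclusion:
Individual areas: |P| = 18, |Q| = 24, |R| = 45.
|P∩Q|: x∈[7,9], y∈[2,3] → 2·1 = 2.
|P∩R| = 15.7778.
|Q∩R| = 0.45.
|P∩Q∩R| = 0.45.
|P ∪ Q ∪ R| = 87 − 18.2278 + 0.45 = 69.22.

69.22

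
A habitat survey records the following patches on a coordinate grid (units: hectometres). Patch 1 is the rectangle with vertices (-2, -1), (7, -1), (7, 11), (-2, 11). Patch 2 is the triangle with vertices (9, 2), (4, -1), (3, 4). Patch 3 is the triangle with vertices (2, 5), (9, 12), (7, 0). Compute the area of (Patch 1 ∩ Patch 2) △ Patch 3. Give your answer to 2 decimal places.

|Patch 1 ∩ Patch 2| = 12.1333.
|(Patch 1 ∩ Patch 2) ∩ Patch 3| = 5.1333.
|(Patch 1 ∩ Patch 2) △ Patch 3| = 12.1333 + 35 − 10.2667 = 36.87.

36.87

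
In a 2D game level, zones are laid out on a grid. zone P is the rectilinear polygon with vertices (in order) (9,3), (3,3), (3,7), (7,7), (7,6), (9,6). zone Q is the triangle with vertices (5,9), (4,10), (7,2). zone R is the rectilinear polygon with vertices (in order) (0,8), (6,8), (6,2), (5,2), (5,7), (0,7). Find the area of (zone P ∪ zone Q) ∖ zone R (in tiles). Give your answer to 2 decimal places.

|zone P ∪ zone Q| = 23.4286.
|(zone P ∪ zone Q) ∩ zone R| = 4.4911.
|(zone P ∪ zone Q) ∖ zone R| = 23.4286 − 4.4911 = 18.94.

18.94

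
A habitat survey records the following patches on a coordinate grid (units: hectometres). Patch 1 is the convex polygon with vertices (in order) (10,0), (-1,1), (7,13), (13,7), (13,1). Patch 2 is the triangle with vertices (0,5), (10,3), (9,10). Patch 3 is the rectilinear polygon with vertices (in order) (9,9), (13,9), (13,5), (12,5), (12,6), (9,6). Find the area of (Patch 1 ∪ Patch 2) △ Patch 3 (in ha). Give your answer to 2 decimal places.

101.47

|Patch 1 ∪ Patch 2| = 110.4706.
|(Patch 1 ∪ Patch 2) ∩ Patch 3| = 11.
|(Patch 1 ∪ Patch 2) △ Patch 3| = 110.4706 + 13 − 22 = 101.47.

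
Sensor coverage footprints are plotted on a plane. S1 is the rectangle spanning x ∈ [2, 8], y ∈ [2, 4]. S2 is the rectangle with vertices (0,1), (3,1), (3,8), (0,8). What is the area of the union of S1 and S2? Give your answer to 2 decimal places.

31.00

By inclusion–exclusion:
Individual areas: |S1| = 12, |S2| = 21.
|S1∩S2|: x∈[2,3], y∈[2,4] → 1·2 = 2.
|S1 ∪ S2| = 33 − 2 = 31.00.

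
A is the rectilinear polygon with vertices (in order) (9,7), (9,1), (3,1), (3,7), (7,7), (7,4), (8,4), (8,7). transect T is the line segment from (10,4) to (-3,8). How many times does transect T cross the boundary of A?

The segment meets the boundary at (7,4.923), (3,6.154), (8,4.615), (9,4.308).

4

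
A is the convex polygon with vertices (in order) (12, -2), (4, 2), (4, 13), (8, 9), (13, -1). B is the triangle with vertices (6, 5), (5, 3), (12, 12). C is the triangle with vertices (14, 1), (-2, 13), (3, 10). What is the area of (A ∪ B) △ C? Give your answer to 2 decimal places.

66.11

|A ∪ B| = 66.1922.
|(A ∪ B) ∩ C| = 3.0399.
|(A ∪ B) △ C| = 66.1922 + 6 − 6.0797 = 66.11.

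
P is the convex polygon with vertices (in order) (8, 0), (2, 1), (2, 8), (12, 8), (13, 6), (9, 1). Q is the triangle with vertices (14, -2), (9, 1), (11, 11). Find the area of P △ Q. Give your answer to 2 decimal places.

76.30

|P| = 69.5, |Q| = 28, |P∩Q| = 10.5989.
|P △ Q| = |P| + |Q| − 2·|P∩Q| = 69.5 + 28 − 21.1977 = 76.30.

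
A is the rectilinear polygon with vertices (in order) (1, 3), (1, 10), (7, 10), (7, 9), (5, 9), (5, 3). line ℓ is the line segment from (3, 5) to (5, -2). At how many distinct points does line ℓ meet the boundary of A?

1

The segment meets the boundary at (3.571,3).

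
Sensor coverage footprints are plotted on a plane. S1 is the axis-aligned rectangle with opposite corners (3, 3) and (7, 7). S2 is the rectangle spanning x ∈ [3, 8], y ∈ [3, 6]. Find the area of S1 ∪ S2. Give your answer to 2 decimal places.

19.00

By inclusion–exclusion:
Individual areas: |S1| = 16, |S2| = 15.
|S1∩S2|: x∈[3,7], y∈[3,6] → 4·3 = 12.
|S1 ∪ S2| = 31 − 12 = 19.00.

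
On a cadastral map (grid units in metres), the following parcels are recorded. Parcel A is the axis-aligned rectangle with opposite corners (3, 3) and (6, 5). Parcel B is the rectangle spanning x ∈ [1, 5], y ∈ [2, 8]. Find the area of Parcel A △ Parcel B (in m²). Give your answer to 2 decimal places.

|Parcel A∩Parcel B|: x∈[3,5], y∈[3,5] → 2·2 = 4.
|Parcel A △ Parcel B| = |Parcel A| + |Parcel B| − 2·|Parcel A∩Parcel B| = 6 + 24 − 8 = 22.00.

22.00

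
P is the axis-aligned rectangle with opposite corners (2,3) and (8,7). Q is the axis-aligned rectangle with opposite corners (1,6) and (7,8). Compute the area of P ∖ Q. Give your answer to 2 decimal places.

|P∩Q|: x∈[2,7], y∈[6,7] → 5·1 = 5.
|P| = 24.
|P ∖ Q| = |P| − |P∩Q| = 24 − 5 = 19.00.

19.00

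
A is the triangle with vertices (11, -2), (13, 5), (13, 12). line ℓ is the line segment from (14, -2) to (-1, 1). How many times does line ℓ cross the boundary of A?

2

The segment meets the boundary at (11.083,-1.417), (11.162,-1.432).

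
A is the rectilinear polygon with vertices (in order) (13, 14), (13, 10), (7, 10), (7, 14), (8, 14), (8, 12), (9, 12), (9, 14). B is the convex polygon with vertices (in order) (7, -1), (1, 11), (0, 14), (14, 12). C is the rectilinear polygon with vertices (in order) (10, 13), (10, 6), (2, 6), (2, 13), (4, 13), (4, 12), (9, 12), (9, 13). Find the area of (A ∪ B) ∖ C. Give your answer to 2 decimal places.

59.61

|A ∪ B| = 108.3626.
|(A ∪ B) ∩ C| = 48.75.
|(A ∪ B) ∖ C| = 108.3626 − 48.75 = 59.61.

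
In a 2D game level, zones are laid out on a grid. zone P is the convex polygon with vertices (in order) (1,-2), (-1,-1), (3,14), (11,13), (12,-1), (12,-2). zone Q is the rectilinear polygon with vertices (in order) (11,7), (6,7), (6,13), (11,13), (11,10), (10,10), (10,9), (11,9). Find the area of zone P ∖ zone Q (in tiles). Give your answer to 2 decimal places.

136.00

|zone P| = 165, |zone P∩zone Q| = 29.
|zone P ∖ zone Q| = |zone P| − |zone P∩zone Q| = 165 − 29 = 136.00.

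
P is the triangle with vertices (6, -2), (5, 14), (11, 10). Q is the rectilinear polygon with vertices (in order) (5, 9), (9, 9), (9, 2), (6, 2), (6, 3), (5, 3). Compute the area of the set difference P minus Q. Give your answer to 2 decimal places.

24.13

|P| = 46, |P∩Q| = 21.8667.
|P ∖ Q| = |P| − |P∩Q| = 46 − 21.8667 = 24.13.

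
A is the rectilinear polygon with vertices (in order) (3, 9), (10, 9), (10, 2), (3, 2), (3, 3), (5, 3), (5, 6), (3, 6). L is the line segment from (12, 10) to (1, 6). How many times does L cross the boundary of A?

The segment meets the boundary at (3,6.727), (9.25,9).

2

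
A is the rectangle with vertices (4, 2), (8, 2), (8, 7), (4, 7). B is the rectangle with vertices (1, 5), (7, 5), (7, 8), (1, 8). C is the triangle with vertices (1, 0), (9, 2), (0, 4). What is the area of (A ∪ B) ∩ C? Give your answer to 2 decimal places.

2.67

The region (A ∪ B) ∩ C is the polygon with vertices (8,2), (4,2), (4,3.111), (8,2.222).
By the shoelace formula its area is 2.67.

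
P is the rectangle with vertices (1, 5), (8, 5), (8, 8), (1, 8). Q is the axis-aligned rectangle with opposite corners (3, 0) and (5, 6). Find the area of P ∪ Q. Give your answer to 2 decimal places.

31.00

By inclusion–exclusion:
Individual areas: |P| = 21, |Q| = 12.
|P∩Q|: x∈[3,5], y∈[5,6] → 2·1 = 2.
|P ∪ Q| = 33 − 2 = 31.00.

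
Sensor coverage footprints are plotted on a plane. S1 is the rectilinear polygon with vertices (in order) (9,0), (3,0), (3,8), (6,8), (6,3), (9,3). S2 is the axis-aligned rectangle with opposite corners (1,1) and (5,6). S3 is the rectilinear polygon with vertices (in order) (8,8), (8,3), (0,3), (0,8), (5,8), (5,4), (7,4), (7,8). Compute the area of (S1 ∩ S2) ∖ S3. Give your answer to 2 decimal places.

|S1 ∩ S2| = 10.
|(S1 ∩ S2) ∩ S3| = 6.
|(S1 ∩ S2) ∖ S3| = 10 − 6 = 4.00.

4.00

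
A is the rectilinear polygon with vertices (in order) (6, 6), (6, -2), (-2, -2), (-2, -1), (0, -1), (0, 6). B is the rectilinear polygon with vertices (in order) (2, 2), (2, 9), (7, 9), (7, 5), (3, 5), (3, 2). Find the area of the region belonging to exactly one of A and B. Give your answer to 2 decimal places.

59.00

|A| = 50, |B| = 23, |A∩B| = 7.
|A △ B| = |A| + |B| − 2·|A∩B| = 50 + 23 − 14 = 59.00.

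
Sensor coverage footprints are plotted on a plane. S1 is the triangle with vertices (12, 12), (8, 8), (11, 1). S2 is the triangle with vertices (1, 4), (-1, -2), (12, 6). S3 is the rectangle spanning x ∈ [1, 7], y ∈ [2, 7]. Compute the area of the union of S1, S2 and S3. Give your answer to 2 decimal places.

By inclusion–exclusion:
Individual areas: |S1| = 20, |S2| = 31, |S3| = 30.
|S1∩S2| = 1.5025.
|S1∩S3| = 0.
|S2∩S3| = 14.5804.
|S1∩S2∩S3| = 0.
|S1 ∪ S2 ∪ S3| = 81 − 16.0829 + 0 = 64.92.

64.92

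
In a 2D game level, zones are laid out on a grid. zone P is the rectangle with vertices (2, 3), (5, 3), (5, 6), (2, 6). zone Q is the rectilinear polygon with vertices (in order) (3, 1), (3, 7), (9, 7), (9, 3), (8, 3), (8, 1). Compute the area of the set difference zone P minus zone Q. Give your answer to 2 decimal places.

|zone P| = 9, |zone P∩zone Q| = 6.
|zone P ∖ zone Q| = |zone P| − |zone P∩zone Q| = 9 − 6 = 3.00.

3.00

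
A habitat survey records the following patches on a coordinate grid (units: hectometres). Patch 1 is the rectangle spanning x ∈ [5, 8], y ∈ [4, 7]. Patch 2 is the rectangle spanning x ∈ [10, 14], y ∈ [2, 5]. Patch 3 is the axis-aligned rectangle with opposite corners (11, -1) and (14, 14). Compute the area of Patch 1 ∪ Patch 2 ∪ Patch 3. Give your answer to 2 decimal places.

57.00

By inclusion–exclusion:
Individual areas: |Patch 1| = 9, |Patch 2| = 12, |Patch 3| = 45.
|Patch 1∩Patch 2| = 0 (no overlap).
|Patch 1∩Patch 3| = 0 (no overlap).
|Patch 2∩Patch 3|: x∈[11,14], y∈[2,5] → 3·3 = 9.
|Patch 1∩Patch 2∩Patch 3| = 0.
|Patch 1 ∪ Patch 2 ∪ Patch 3| = 66 − 9 + 0 = 57.00.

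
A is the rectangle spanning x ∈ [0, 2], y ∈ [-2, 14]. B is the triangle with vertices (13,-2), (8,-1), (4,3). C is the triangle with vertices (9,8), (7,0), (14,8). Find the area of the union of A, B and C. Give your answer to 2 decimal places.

59.67

By inclusion–exclusion:
Individual areas: |A| = 32, |B| = 8, |C| = 20.
|A∩B| = 0.
|A∩C| = 0.
|B∩C| = 0.3282.
|A∩B∩C| = 0.
|A ∪ B ∪ C| = 60 − 0.3282 + 0 = 59.67.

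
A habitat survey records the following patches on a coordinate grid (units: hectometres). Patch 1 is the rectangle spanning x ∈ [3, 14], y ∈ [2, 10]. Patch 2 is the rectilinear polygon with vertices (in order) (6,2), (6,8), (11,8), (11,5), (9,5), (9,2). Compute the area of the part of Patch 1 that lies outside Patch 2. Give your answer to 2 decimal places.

|Patch 1| = 88, |Patch 1∩Patch 2| = 24.
|Patch 1 ∖ Patch 2| = |Patch 1| − |Patch 1∩Patch 2| = 88 − 24 = 64.00.

64.00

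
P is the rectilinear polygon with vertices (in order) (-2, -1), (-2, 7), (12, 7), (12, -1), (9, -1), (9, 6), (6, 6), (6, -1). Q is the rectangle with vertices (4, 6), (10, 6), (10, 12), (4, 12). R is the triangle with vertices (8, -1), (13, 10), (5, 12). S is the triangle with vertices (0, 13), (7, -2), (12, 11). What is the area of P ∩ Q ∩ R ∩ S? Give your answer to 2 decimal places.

The intersection is the polygon with vertices (9,6), (6.385,6), (6.154,7), (10,7), (10,6).
By the shoelace formula its area is 3.73.

3.73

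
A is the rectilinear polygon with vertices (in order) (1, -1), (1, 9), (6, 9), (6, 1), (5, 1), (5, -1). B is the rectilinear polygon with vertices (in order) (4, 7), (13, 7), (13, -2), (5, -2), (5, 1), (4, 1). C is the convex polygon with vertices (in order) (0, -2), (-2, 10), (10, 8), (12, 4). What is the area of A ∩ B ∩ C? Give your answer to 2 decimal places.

12.00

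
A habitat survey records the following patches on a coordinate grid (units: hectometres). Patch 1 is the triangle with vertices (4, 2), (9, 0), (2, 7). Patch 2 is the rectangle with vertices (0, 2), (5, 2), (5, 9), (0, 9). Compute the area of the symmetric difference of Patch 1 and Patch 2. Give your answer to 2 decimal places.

34.50

|Patch 1| = 10.5, |Patch 2| = 35, |Patch 1∩Patch 2| = 5.5.
|Patch 1 △ Patch 2| = |Patch 1| + |Patch 2| − 2·|Patch 1∩Patch 2| = 10.5 + 35 − 11 = 34.50.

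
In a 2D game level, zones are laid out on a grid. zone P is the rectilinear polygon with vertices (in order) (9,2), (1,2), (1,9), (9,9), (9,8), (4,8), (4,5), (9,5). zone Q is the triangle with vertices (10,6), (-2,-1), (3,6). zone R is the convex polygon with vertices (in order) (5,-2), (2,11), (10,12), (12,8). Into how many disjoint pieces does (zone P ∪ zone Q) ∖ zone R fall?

(zone P ∪ zone Q) ∖ zone R splits into 2 disjoint pieces (area 20.8989, area 1.0286).

2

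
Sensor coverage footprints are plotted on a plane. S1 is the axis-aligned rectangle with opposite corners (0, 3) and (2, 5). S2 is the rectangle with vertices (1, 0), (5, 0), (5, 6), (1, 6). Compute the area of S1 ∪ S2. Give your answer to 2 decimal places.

26.00

By inclusion–exclusion:
Individual areas: |S1| = 4, |S2| = 24.
|S1∩S2|: x∈[1,2], y∈[3,5] → 1·2 = 2.
|S1 ∪ S2| = 28 − 2 = 26.00.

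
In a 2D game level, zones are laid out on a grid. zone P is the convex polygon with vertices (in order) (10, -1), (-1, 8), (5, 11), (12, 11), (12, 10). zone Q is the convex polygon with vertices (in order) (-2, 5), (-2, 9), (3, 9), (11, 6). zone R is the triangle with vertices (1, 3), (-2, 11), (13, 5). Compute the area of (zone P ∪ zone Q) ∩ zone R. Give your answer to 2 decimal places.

40.27

The region (zone P ∪ zone Q) ∩ zone R is the polygon with vertices (0.187,5.168), (-1.25,9), (1,9), (1.889,9.444), (11.22,5.712), (11.031,4.672), (4.415,3.569), (2.266,5.328).
By the shoelace formula its area is 40.27.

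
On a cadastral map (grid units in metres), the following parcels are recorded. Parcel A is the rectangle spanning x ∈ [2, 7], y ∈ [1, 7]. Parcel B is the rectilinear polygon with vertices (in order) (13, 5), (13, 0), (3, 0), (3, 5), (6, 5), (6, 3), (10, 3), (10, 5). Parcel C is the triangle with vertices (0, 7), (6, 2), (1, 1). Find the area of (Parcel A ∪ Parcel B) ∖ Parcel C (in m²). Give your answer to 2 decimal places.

49.73

|Parcel A ∪ Parcel B| = 58.
|(Parcel A ∪ Parcel B) ∩ Parcel C| = 8.2667.
|(Parcel A ∪ Parcel B) ∖ Parcel C| = 58 − 8.2667 = 49.73.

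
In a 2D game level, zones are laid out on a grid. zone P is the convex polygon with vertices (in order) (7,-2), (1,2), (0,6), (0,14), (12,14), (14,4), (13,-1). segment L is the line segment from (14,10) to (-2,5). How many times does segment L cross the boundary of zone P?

2

The segment meets the boundary at (0.087,5.652), (12.871,9.647).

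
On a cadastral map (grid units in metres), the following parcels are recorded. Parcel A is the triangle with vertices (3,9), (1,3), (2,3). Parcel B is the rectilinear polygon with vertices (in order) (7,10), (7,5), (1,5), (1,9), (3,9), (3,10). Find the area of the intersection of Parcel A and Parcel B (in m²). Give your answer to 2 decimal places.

The intersection is the polygon with vertices (3,9), (2.333,5), (1.667,5).
By the shoelace formula its area is 1.33.

1.33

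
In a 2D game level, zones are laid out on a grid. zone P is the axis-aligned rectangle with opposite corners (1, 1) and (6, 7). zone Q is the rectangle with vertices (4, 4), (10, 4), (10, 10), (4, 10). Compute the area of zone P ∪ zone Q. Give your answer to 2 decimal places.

By inclusion–exclusion:
Individual areas: |zone P| = 30, |zone Q| = 36.
|zone P∩zone Q|: x∈[4,6], y∈[4,7] → 2·3 = 6.
|zone P ∪ zone Q| = 66 − 6 = 60.00.

60.00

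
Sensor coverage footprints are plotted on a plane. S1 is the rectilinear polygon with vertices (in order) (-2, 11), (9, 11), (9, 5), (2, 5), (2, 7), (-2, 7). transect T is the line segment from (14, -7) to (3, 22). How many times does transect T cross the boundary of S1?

2

The segment meets the boundary at (7.172,11), (9,6.182).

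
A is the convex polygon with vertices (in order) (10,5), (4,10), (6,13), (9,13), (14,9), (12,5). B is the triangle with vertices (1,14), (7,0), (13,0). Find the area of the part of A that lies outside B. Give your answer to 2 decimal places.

47.67

|A| = 48, |A∩B| = 0.3281.
|A ∖ B| = |A| − |A∩B| = 48 − 0.3281 = 47.67.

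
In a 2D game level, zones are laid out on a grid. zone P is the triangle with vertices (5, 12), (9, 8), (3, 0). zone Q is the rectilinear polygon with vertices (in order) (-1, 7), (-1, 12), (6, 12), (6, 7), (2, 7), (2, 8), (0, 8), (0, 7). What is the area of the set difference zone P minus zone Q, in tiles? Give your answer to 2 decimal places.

|zone P| = 28, |zone P∩zone Q| = 6.5833.
|zone P ∖ zone Q| = |zone P| − |zone P∩zone Q| = 28 − 6.5833 = 21.42.

21.42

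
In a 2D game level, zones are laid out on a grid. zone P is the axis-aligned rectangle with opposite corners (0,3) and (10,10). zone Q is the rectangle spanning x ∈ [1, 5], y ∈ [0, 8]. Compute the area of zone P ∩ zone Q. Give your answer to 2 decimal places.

20.00

|zone P∩zone Q|: x∈[1,5], y∈[3,8] → 4·5 = 20.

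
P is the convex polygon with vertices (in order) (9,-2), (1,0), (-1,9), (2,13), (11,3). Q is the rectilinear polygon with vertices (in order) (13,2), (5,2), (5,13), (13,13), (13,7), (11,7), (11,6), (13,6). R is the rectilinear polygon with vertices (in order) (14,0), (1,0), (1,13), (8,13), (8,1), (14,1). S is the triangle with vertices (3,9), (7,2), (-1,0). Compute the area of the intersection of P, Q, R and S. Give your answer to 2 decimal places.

3.50

The intersection is the polygon with vertices (5,5.5), (7,2), (5,2).
By the shoelace formula its area is 3.50.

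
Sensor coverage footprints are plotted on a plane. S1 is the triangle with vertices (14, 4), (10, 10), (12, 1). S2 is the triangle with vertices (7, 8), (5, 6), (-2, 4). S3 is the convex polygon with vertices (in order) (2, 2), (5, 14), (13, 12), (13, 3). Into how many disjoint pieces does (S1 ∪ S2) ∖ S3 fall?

(S1 ∪ S2) ∖ S3 splits into 2 disjoint pieces (area 3.1015, area 1.9471).

2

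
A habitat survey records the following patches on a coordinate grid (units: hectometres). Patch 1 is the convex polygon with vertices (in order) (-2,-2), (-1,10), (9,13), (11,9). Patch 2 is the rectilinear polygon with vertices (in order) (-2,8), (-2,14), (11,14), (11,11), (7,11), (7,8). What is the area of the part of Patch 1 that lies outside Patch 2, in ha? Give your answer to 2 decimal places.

65.33

|Patch 1| = 95.5, |Patch 1∩Patch 2| = 30.1667.
|Patch 1 ∖ Patch 2| = |Patch 1| − |Patch 1∩Patch 2| = 95.5 − 30.1667 = 65.33.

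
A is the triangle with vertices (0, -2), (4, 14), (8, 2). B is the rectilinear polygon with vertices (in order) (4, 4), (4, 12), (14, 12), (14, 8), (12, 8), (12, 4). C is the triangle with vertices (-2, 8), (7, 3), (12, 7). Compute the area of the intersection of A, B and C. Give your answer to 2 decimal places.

9.21

The intersection is the polygon with vertices (5.2,4), (4,4.667), (4,7.571), (6.195,7.415), (7.333,4).
By the shoelace formula its area is 9.21.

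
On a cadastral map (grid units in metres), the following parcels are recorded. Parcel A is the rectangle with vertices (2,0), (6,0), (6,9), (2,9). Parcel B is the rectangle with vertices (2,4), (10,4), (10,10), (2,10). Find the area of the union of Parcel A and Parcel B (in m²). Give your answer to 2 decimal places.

64.00

By inclusion–exclusion:
Individual areas: |Parcel A| = 36, |Parcel B| = 48.
|Parcel A∩Parcel B|: x∈[2,6], y∈[4,9] → 4·5 = 20.
|Parcel A ∪ Parcel B| = 84 − 20 = 64.00.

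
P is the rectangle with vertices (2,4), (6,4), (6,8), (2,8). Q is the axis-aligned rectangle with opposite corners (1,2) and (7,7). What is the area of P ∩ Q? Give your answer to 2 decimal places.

|P∩Q|: x∈[2,6], y∈[4,7] → 4·3 = 12.

12.00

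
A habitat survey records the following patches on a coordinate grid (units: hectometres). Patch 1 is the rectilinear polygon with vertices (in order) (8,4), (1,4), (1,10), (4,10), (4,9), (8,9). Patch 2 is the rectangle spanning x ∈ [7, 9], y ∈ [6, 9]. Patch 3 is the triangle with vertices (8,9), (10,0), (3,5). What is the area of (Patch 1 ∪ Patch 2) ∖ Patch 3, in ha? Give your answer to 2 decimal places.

|Patch 1 ∪ Patch 2| = 41.
|(Patch 1 ∪ Patch 2) ∩ Patch 3| = 15.3.
|(Patch 1 ∪ Patch 2) ∖ Patch 3| = 41 − 15.3 = 25.70.

25.70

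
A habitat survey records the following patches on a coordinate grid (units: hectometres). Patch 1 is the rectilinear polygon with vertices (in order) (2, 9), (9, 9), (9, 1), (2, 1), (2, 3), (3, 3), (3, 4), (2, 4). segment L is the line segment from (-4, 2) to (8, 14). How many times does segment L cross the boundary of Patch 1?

The segment meets the boundary at (3,9), (2,8).

2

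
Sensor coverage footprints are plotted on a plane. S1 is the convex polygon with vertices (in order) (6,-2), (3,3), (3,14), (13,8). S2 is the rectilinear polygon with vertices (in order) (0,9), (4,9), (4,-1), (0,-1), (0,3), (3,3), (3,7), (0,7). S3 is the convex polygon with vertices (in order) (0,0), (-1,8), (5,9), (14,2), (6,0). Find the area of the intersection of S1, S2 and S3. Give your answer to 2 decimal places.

The intersection is the polygon with vertices (3,7), (3,8.667), (4,8.833), (4,1.333), (3,3).
By the shoelace formula its area is 6.58.

6.58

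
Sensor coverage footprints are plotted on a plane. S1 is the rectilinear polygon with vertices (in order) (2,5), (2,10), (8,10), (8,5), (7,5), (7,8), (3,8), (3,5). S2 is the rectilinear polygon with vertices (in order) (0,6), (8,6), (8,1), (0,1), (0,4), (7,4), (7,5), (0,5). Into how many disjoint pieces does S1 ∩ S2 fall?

2

S1 ∩ S2 splits into 2 disjoint pieces (area 1, area 1).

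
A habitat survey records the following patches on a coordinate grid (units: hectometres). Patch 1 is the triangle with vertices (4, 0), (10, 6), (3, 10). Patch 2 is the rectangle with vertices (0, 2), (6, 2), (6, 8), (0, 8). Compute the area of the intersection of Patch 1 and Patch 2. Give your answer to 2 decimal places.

The intersection is the polygon with vertices (3.2,8), (6,8), (6,2), (3.8,2).
By the shoelace formula its area is 15.00.

15.00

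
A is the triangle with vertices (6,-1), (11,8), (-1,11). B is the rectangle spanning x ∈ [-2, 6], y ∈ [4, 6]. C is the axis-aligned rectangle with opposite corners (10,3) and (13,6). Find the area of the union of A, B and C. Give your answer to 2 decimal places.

By inclusion–exclusion:
Individual areas: |A| = 61.5, |B| = 16, |C| = 9.
|A∩B| = 7.
|A∩C| = 0.
|B∩C| = 0 (no overlap).
|A∩B∩C| = 0.
|A ∪ B ∪ C| = 86.5 − 7 + 0 = 79.50.

79.50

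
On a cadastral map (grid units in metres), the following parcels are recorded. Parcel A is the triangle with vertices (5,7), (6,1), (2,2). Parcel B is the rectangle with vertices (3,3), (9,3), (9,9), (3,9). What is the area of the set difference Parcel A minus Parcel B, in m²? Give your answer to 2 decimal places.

5.50

|Parcel A| = 11.5, |Parcel A∩Parcel B| = 6.
|Parcel A ∖ Parcel B| = |Parcel A| − |Parcel A∩Parcel B| = 11.5 − 6 = 5.50.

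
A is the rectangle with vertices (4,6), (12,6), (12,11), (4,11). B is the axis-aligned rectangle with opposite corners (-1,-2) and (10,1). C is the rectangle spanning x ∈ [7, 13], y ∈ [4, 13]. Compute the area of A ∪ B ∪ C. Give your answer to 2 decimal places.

102.00

By inclusion–exclusion:
Individual areas: |A| = 40, |B| = 33, |C| = 54.
|A∩B| = 0 (no overlap).
|A∩C|: x∈[7,12], y∈[6,11] → 5·5 = 25.
|B∩C| = 0 (no overlap).
|A∩B∩C| = 0.
|A ∪ B ∪ C| = 127 − 25 + 0 = 102.00.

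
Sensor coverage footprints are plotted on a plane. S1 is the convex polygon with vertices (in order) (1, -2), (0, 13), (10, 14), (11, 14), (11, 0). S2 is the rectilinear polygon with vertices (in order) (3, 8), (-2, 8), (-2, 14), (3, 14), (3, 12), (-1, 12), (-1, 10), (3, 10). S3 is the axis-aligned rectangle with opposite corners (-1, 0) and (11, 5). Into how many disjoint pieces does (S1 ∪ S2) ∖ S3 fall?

2

(S1 ∪ S2) ∖ S3 splits into 2 disjoint pieces (area 104.9833, area 10.1333).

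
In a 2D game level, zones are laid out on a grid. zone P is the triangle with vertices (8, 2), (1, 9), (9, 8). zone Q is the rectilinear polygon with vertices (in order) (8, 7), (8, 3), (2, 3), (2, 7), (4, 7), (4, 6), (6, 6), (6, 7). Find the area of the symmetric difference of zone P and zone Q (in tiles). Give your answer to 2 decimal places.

26.50

|zone P| = 24.5, |zone Q| = 22, |zone P∩zone Q| = 10.
|zone P △ zone Q| = |zone P| + |zone Q| − 2·|zone P∩zone Q| = 24.5 + 22 − 20 = 26.50.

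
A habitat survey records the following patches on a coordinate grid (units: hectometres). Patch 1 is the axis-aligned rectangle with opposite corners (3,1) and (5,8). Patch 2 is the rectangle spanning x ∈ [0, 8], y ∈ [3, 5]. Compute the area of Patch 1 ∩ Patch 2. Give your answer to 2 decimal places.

4.00

|Patch 1∩Patch 2|: x∈[3,5], y∈[3,5] → 2·2 = 4.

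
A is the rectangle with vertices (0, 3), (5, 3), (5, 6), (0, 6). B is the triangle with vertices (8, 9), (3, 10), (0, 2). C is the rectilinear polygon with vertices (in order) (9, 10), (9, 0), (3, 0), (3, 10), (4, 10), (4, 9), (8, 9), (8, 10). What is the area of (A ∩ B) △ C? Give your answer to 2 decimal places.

|A ∩ B| = 5.7589.
|(A ∩ B) ∩ C| = 1.0804.
|(A ∩ B) △ C| = 5.7589 + 56 − 2.1607 = 59.60.

59.60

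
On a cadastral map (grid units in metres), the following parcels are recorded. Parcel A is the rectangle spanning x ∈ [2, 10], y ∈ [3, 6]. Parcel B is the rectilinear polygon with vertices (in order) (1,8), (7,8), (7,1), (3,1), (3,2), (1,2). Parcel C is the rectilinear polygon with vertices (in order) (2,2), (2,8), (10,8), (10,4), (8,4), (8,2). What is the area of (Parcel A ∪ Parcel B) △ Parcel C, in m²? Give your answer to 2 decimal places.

19.00

|Parcel A ∪ Parcel B| = 49.
|(Parcel A ∪ Parcel B) ∩ Parcel C| = 37.
|(Parcel A ∪ Parcel B) △ Parcel C| = 49 + 44 − 74 = 19.00.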